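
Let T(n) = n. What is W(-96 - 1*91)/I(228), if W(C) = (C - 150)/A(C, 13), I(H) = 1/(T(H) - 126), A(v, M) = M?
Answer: -34374/13 ≈ -2644.2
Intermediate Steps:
I(H) = 1/(-126 + H) (I(H) = 1/(H - 126) = 1/(-126 + H))
W(C) = -150/13 + C/13 (W(C) = (C - 150)/13 = (-150 + C)*(1/13) = -150/13 + C/13)
W(-96 - 1*91)/I(228) = (-150/13 + (-96 - 1*91)/13)/(1/(-126 + 228)) = (-150/13 + (-96 - 91)/13)/(1/102) = (-150/13 + (1/13)*(-187))/(1/102) = (-150/13 - 187/13)*102 = -337/13*102 = -34374/13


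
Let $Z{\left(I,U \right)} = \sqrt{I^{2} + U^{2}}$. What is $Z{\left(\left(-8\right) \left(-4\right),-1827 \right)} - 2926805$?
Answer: $-2926805 + \sqrt{3338953} \approx -2.925 \cdot 10^{6}$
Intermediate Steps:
$Z{\left(\left(-8\right) \left(-4\right),-1827 \right)} - 2926805 = \sqrt{\left(\left(-8\right) \left(-4\right)\right)^{2} + \left(-1827\right)^{2}} - 2926805 = \sqrt{32^{2} + 3337929} - 2926805 = \sqrt{1024 + 3337929} - 2926805 = \sqrt{3338953} - 2926805 = -2926805 + \sqrt{3338953}$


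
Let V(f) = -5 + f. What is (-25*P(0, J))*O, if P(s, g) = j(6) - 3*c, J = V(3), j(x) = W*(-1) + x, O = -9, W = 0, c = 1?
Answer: 675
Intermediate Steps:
j(x) = x (j(x) = 0*(-1) + x = 0 + x = x)
J = -2 (J = -5 + 3 = -2)
P(s, g) = 3 (P(s, g) = 6 - 3 = 3)
(-25*P(0, J))*O = -25*3*(-9) = -75*(-9) = 675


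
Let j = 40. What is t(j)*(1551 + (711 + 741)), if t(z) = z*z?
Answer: 4804800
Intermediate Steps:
t(z) = z²
t(j)*(1551 + (711 + 741)) = 40²*(1551 + (711 + 741)) = 1600*(1551 + 1452) = 1600*3003 = 4804800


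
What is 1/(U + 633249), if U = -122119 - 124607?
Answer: 1/386523 ≈ 2.5872e-6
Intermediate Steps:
U = -246726
1/(U + 633249) = 1/(-246726 + 633249) = 1/386523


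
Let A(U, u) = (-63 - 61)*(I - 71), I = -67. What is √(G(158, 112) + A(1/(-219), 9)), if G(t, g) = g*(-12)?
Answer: 6*√438 ≈ 125.57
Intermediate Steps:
G(t, g) = -12*g
A(U, u) = 17112 (A(U, u) = (-63 - 61)*(-67 - 71) = -124*(-138) = 17112)
√(G(158, 112) + A(1/(-219), 9)) = √(-12*112 + 17112) = √(-1344 + 17112) = √15768 = 6*√438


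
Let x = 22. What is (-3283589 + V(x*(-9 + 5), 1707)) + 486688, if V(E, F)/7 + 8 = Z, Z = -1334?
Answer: -2806295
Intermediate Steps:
V(E, F) = -9394 (V(E, F) = -56 + 7*(-1334) = -56 - 9338 = -9394)
(-3283589 + V(x*(-9 + 5), 1707)) + 486688 = (-3283589 - 9394) + 486688 = -3292983 + 486688 = -2806295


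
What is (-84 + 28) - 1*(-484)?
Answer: 428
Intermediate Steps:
(-84 + 28) - 1*(-484) = -56 + 484 = 428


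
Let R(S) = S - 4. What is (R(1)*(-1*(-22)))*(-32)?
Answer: 2112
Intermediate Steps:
R(S) = -4 + S
(R(1)*(-1*(-22)))*(-32) = ((-4 + 1)*(-1*(-22)))*(-32) = -3*22*(-32) = -66*(-32) = 2112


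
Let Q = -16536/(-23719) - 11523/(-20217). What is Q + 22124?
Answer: 153763238829/6949667 ≈ 22125.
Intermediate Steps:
Q = 8806121/6949667 (Q = -16536*(-1/23719) - 11523*(-1/20217) = 16536/23719 + 167/293 = 8806121/6949667 ≈ 1.2671)
Q + 22124 = 8806121/6949667 + 22124 = 153763238829/6949667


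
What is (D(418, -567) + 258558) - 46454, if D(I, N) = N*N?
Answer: 533593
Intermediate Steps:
D(I, N) = N²
(D(418, -567) + 258558) - 46454 = ((-567)² + 258558) - 46454 = (321489 + 258558) - 46454 = 580047 - 46454 = 533593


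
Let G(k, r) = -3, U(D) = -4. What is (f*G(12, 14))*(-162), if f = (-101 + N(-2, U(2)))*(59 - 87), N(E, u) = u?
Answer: 1428840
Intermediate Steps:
f = 2940 (f = (-101 - 4)*(59 - 87) = -105*(-28) = 2940)
(f*G(12, 14))*(-162) = (2940*(-3))*(-162) = -8820*(-162) = 1428840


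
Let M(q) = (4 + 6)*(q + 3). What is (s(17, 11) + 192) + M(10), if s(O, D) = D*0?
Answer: 322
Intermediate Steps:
s(O, D) = 0
M(q) = 30 + 10*q (M(q) = 10*(3 + q) = 30 + 10*q)
(s(17, 11) + 192) + M(10) = (0 + 192) + (30 + 10*10) = 192 + (30 + 100) = 192 + 130 = 322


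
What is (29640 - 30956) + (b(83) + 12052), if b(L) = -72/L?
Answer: 891016/83 ≈ 10735.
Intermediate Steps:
(29640 - 30956) + (b(83) + 12052) = (29640 - 30956) + (-72/83 + 12052) = -1316 + (-72*1/83 + 12052) = -1316 + (-72/83 + 12052) = -1316 + 1000244/83 = 891016/83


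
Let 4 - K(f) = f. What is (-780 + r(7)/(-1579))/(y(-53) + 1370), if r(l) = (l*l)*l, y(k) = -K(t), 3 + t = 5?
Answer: -1231963/2160072 ≈ -0.57033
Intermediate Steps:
t = 2 (t = -3 + 5 = 2)
K(f) = 4 - f
y(k) = -2 (y(k) = -(4 - 1*2) = -(4 - 2) = -1*2 = -2)
r(l) = l³ (r(l) = l²*l = l³)
(-780 + r(7)/(-1579))/(y(-53) + 1370) = (-780 + 7³/(-1579))/(-2 + 1370) = (-780 + 343*(-1/1579))/1368 = (-780 - 343/1579)*(1/1368) = -1231963/1579*1/1368 = -1231963/2160072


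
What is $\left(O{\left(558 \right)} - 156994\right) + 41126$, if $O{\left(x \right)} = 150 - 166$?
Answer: $-115884$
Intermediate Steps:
$O{\left(x \right)} = -16$ ($O{\left(x \right)} = 150 - 166 = -16$)
$\left(O{\left(558 \right)} - 156994\right) + 41126 = \left(-16 - 156994\right) + 41126 = -157010 + 41126 = -115884$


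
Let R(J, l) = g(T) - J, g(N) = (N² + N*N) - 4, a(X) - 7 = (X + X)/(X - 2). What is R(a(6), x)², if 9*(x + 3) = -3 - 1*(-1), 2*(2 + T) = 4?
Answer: 196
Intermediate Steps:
T = 0 (T = -2 + (½)*4 = -2 + 2 = 0)
x = -29/9 (x = -3 + (-3 - 1*(-1))/9 = -3 + (-3 + 1)/9 = -3 + (⅑)*(-2) = -3 - 2/9 = -29/9 ≈ -3.2222)
a(X) = 7 + 2*X/(-2 + X) (a(X) = 7 + (X + X)/(X - 2) = 7 + (2*X)/(-2 + X) = 7 + 2*X/(-2 + X))
g(N) = -4 + 2*N² (g(N) = (N² + N²) - 4 = 2*N² - 4 = -4 + 2*N²)
R(J, l) = -4 - J (R(J, l) = (-4 + 2*0²) - J = (-4 + 2*0) - J = (-4 + 0) - J = -4 - J)
R(a(6), x)² = (-4 - (-14 + 9*6)/(-2 + 6))² = (-4 - (-14 + 54)/4)² = (-4 - 40/4)² = (-4 - 1*10)² = (-4 - 10)² = (-14)² = 196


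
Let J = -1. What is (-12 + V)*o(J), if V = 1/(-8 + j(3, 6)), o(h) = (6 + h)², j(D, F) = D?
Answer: -305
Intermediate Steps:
V = -⅕ (V = 1/(-8 + 3) = 1/(-5) = -⅕ ≈ -0.20000)
(-12 + V)*o(J) = (-12 - ⅕)*(6 - 1)² = -61/5*5² = -61/5*25 = -305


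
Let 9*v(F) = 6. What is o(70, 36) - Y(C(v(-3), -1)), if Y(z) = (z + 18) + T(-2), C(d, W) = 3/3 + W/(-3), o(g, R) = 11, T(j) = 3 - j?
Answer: -40/3 ≈ -13.333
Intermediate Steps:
v(F) = ⅔ (v(F) = (⅑)*6 = ⅔)
C(d, W) = 1 - W/3 (C(d, W) = 3*(⅓) + W*(-⅓) = 1 - W/3)
Y(z) = 23 + z (Y(z) = (z + 18) + (3 - 1*(-2)) = (18 + z) + (3 + 2) = (18 + z) + 5 = 23 + z)
o(70, 36) - Y(C(v(-3), -1)) = 11 - (23 + (1 - ⅓*(-1))) = 11 - (23 + (1 + ⅓)) = 11 - (23 + 4/3) = 11 - 1*73/3 = 11 - 73/3 = -40/3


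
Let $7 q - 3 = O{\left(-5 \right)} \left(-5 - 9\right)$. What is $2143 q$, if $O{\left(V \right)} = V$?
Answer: $\frac{156439}{7} \approx 22348.0$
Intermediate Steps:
$q = \frac{73}{7}$ ($q = \frac{3}{7} + \frac{\left(-5\right) \left(-5 - 9\right)}{7} = \frac{3}{7} + \frac{\left(-5\right) \left(-14\right)}{7} = \frac{3}{7} + \frac{1}{7} \cdot 70 = \frac{3}{7} + 10 = \frac{73}{7} \approx 10.429$)
$2143 q = 2143 \cdot \frac{73}{7} = \frac{156439}{7}$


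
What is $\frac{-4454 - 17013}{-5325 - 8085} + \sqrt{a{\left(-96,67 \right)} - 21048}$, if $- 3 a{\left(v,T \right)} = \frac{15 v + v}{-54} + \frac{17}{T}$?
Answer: $\frac{21467}{13410} + \frac{i \sqrt{7656720537}}{603} \approx 1.6008 + 145.11 i$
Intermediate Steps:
$a{\left(v,T \right)} = - \frac{17}{3 T} + \frac{8 v}{81}$ ($a{\left(v,T \right)} = - \frac{\frac{15 v + v}{-54} + \frac{17}{T}}{3} = - \frac{16 v \left(- \frac{1}{54}\right) + \frac{17}{T}}{3} = - \frac{- \frac{8 v}{27} + \frac{17}{T}}{3} = - \frac{\frac{17}{T} - \frac{8 v}{27}}{3} = - \frac{17}{3 T} + \frac{8 v}{81}$)
$\frac{-4454 - 17013}{-5325 - 8085} + \sqrt{a{\left(-96,67 \right)} - 21048} = \frac{-4454 - 17013}{-5325 - 8085} + \sqrt{\frac{-459 + 8 \cdot 67 \left(-96\right)}{81 \cdot 67} - 21048} = - \frac{21467}{-13410} + \sqrt{\frac{1}{81} \cdot \frac{1}{67} \left(-459 - 51456\right) - 21048} = \left(-21467\right) \left(- \frac{1}{13410}\right) + \sqrt{\frac{1}{81} \cdot \frac{1}{67} \left(-51915\right) - 21048} = \frac{21467}{13410} + \sqrt{- \frac{17305}{1809} - 21048} = \frac{21467}{13410} + \sqrt{- \frac{38093137}{1809}} = \frac{21467}{13410} + \frac{i \sqrt{7656720537}}{603}$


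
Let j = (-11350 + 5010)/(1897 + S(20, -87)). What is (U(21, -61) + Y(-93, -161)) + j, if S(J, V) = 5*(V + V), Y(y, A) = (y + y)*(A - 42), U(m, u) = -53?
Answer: 38716695/1027 ≈ 37699.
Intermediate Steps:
Y(y, A) = 2*y*(-42 + A) (Y(y, A) = (2*y)*(-42 + A) = 2*y*(-42 + A))
S(J, V) = 10*V (S(J, V) = 5*(2*V) = 10*V)
j = -6340/1027 (j = (-11350 + 5010)/(1897 + 10*(-87)) = -6340/(1897 - 870) = -6340/1027 ≈ -6.1733)
(U(21, -61) + Y(-93, -161)) + j = (-53 + 2*(-93)*(-42 - 161)) - 6340/1027 = (-53 + 2*(-93)*(-203)) - 6340/1027 = (-53 + 37758) - 6340/1027 = 37705 - 6340/1027 = 38716695/1027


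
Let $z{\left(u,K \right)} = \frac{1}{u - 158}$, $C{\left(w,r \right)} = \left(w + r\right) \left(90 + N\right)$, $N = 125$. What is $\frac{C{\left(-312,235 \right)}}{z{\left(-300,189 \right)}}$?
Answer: $7582190$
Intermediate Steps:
$C{\left(w,r \right)} = 215 r + 215 w$ ($C{\left(w,r \right)} = \left(w + r\right) \left(90 + 125\right) = \left(r + w\right) 215 = 215 r + 215 w$)
$z{\left(u,K \right)} = \frac{1}{-158 + u}$
$\frac{C{\left(-312,235 \right)}}{z{\left(-300,189 \right)}} = \frac{215 \cdot 235 + 215 \left(-312\right)}{\frac{1}{-158 - 300}} = \frac{50525 - 67080}{\frac{1}{-458}} = - \frac{16555}{- \frac{1}{458}} = \left(-16555\right) \left(-458\right) = 7582190$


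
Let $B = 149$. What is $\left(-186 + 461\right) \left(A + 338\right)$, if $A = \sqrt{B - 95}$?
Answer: $92950 + 825 \sqrt{6} \approx 94971.0$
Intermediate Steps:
$A = 3 \sqrt{6}$ ($A = \sqrt{149 - 95} = \sqrt{54} = 3 \sqrt{6} \approx 7.3485$)
$\left(-186 + 461\right) \left(A + 338\right) = \left(-186 + 461\right) \left(3 \sqrt{6} + 338\right) = 275 \left(338 + 3 \sqrt{6}\right) = 92950 + 825 \sqrt{6}$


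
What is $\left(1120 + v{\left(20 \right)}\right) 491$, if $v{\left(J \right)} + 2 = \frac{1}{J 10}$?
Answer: $\frac{109788091}{200} \approx 5.4894 \cdot 10^{5}$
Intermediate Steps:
$v{\left(J \right)} = -2 + \frac{1}{10 J}$ ($v{\left(J \right)} = -2 + \frac{1}{J 10} = -2 + \frac{1}{10 J}$)
$\left(1120 + v{\left(20 \right)}\right) 491 = \left(1120 - \left(2 - \frac{1}{10 \cdot 20}\right)\right) 491 = \left(1120 + \left(-2 + \frac{1}{10} \cdot \frac{1}{20}\right)\right) 491 = \left(1120 + \left(-2 + \frac{1}{200}\right)\right) 491 = \left(1120 - \frac{399}{200}\right) 491 = \frac{223601}{200} \cdot 491 = \frac{109788091}{200}$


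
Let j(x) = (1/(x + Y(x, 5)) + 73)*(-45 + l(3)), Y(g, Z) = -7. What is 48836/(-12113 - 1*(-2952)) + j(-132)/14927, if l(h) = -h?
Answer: -105789001396/19007728333 ≈ -5.5656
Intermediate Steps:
j(x) = -3504 - 48/(-7 + x) (j(x) = (1/(x - 7) + 73)*(-45 - 1*3) = (1/(-7 + x) + 73)*(-45 - 3) = (73 + 1/(-7 + x))*(-48) = -3504 - 48/(-7 + x))
48836/(-12113 - 1*(-2952)) + j(-132)/14927 = 48836/(-12113 - 1*(-2952)) + (48*(510 - 73*(-132))/(-7 - 132))/14927 = 48836/(-12113 + 2952) + (48*(510 + 9636)/(-139))*(1/14927) = 48836/(-9161) + (48*(-1/139)*10146)*(1/14927) = 48836*(-1/9161) - 487008/139*1/14927 = -48836/9161 - 487008/2074853 = -105789001396/19007728333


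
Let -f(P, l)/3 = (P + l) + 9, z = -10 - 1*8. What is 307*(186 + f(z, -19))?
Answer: 82890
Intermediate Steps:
z = -18 (z = -10 - 8 = -18)
f(P, l) = -27 - 3*P - 3*l (f(P, l) = -3*((P + l) + 9) = -3*(9 + P + l) = -27 - 3*P - 3*l)
307*(186 + f(z, -19)) = 307*(186 + (-27 - 3*(-18) - 3*(-19))) = 307*(186 + (-27 + 54 + 57)) = 307*(186 + 84) = 307*270 = 82890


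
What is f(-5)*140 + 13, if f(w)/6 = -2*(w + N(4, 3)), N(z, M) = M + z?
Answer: -3347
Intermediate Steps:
f(w) = -84 - 12*w (f(w) = 6*(-2*(w + (3 + 4))) = 6*(-2*(w + 7)) = 6*(-2*(7 + w)) = 6*(-14 - 2*w) = -84 - 12*w)
f(-5)*140 + 13 = (-84 - 12*(-5))*140 + 13 = (-84 + 60)*140 + 13 = -24*140 + 13 = -3360 + 13 = -3347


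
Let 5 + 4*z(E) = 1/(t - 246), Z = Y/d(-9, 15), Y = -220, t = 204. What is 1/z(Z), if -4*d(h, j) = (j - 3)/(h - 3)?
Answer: -168/211 ≈ -0.79621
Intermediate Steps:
d(h, j) = -(-3 + j)/(4*(-3 + h)) (d(h, j) = -(j - 3)/(4*(h - 3)) = -(-3 + j)/(4*(-3 + h)))
Z = -880 (Z = -220*4*(-3 - 9)/(3 - 1*15) = -220*(-48/(3 - 15)) = -220/((¼)*(-1/12)*(-12)) = -220/¼ = -220*4 = -880)
z(E) = -211/168 (z(E) = -5/4 + 1/(4*(204 - 246)) = -5/4 + (¼)/(-42) = -5/4 + (¼)*(-1/42) = -5/4 - 1/168 = -211/168)
1/z(Z) = 1/(-211/168) = -168/211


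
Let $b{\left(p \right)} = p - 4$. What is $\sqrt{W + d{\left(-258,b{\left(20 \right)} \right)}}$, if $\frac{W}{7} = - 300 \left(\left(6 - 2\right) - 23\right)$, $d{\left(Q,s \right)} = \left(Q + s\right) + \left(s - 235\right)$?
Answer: $\sqrt{39439} \approx 198.59$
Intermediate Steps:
$b{\left(p \right)} = -4 + p$ ($b{\left(p \right)} = p - 4 = -4 + p$)
$d{\left(Q,s \right)} = -235 + Q + 2 s$ ($d{\left(Q,s \right)} = \left(Q + s\right) + \left(-235 + s\right) = -235 + Q + 2 s$)
$W = 39900$ ($W = 7 \left(- 300 \left(\left(6 - 2\right) - 23\right)\right) = 7 \left(- 300 \left(4 - 23\right)\right) = 7 \left(\left(-300\right) \left(-19\right)\right) = 7 \cdot 5700 = 39900$)
$\sqrt{W + d{\left(-258,b{\left(20 \right)} \right)}} = \sqrt{39900 - \left(493 - 2 \left(-4 + 20\right)\right)} = \sqrt{39900 - 461} = \sqrt{39439}$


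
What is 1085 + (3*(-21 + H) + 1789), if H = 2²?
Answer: 2823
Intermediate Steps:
H = 4
1085 + (3*(-21 + H) + 1789) = 1085 + (3*(-21 + 4) + 1789) = 1085 + (3*(-17) + 1789) = 1085 + (-51 + 1789) = 1085 + 1738 = 2823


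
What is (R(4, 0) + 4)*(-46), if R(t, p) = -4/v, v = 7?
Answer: -1104/7 ≈ -157.71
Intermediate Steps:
R(t, p) = -4/7
(R(4, 0) + 4)*(-46) = (-4/7 + 4)*(-46) = (24/7)*(-46) = -1104/7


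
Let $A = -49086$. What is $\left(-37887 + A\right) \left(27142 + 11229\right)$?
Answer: $-3337240983$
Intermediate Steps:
$\left(-37887 + A\right) \left(27142 + 11229\right) = \left(-37887 - 49086\right) \left(27142 + 11229\right) = \left(-86973\right) 38371 = -3337240983$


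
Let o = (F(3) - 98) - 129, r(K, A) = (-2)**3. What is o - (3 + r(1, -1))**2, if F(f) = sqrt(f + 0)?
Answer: -252 + sqrt(3) ≈ -250.27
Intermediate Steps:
r(K, A) = -8
F(f) = sqrt(f)
o = -227 + sqrt(3) (o = (sqrt(3) - 98) - 129 = (-98 + sqrt(3)) - 129 = -227 + sqrt(3) ≈ -225.27)
o - (3 + r(1, -1))**2 = (-227 + sqrt(3)) - (3 - 8)**2 = (-227 + sqrt(3)) - 1*(-5)**2 = (-227 + sqrt(3)) - 1*25 = (-227 + sqrt(3)) - 25 = -252 + sqrt(3)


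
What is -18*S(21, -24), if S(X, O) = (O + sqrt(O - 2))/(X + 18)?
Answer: 144/13 - 6*I*sqrt(26)/13 ≈ 11.077 - 2.3534*I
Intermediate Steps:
S(X, O) = (O + sqrt(-2 + O))/(18 + X)
-18*S(21, -24) = -18*(-24 + sqrt(-2 - 24))/(18 + 21) = -18*(-24 + sqrt(-26))/39 = -6*(-24 + I*sqrt(26))/13 = -18*(-8/13 + I*sqrt(26)/39) = 144/13 - 6*I*sqrt(26)/13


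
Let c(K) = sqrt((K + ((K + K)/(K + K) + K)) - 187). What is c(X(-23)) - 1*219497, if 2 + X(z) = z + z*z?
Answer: -219497 + sqrt(822) ≈ -2.1947e+5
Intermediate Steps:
X(z) = -2 + z + z**2 (X(z) = -2 + (z + z*z) = -2 + (z + z**2) = -2 + z + z**2)
c(K) = sqrt(-186 + 2*K) (c(K) = sqrt((K + ((2*K)/((2*K)) + K)) - 187) = sqrt((K + ((2*K)*(1/(2*K)) + K)) - 187) = sqrt((K + (1 + K)) - 187) = sqrt((1 + 2*K) - 187) = sqrt(-186 + 2*K))
c(X(-23)) - 1*219497 = sqrt(-186 + 2*(-2 - 23 + (-23)**2)) - 1*219497 = sqrt(-186 + 2*(-2 - 23 + 529)) - 219497 = sqrt(-186 + 2*504) - 219497 = sqrt(-186 + 1008) - 219497 = sqrt(822) - 219497 = -219497 + sqrt(822)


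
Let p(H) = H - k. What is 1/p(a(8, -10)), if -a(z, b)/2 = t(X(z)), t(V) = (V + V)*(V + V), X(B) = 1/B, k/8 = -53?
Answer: 8/3391 ≈ 0.0023592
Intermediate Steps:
k = -424 (k = 8*(-53) = -424)
t(V) = 4*V² (t(V) = (2*V)*(2*V) = 4*V²)
a(z, b) = -8/z² (a(z, b) = -8*(1/z)² = -8/z²)
p(H) = 424 + H (p(H) = H - 1*(-424) = H + 424 = 424 + H)
1/p(a(8, -10)) = 1/(424 - 8/8²) = 1/(424 - 8*1/64) = 1/(424 - ⅛) = 1/(3391/8) = 8/3391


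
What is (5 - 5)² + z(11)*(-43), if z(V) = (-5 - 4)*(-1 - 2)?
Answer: -1161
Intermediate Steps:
z(V) = 27 (z(V) = -9*(-3) = 27)
(5 - 5)² + z(11)*(-43) = (5 - 5)² + 27*(-43) = 0² - 1161 = 0 - 1161 = -1161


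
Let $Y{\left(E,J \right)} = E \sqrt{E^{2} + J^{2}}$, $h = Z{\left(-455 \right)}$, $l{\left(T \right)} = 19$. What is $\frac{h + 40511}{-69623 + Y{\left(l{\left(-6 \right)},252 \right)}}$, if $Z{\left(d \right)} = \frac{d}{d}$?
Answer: $- \frac{58761812}{100506393} - \frac{16036 \sqrt{63865}}{100506393} \approx -0.62498$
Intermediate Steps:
$Z{\left(d \right)} = 1$
$h = 1$
$\frac{h + 40511}{-69623 + Y{\left(l{\left(-6 \right)},252 \right)}} = \frac{1 + 40511}{-69623 + 19 \sqrt{19^{2} + 252^{2}}} = \frac{40512}{-69623 + 19 \sqrt{361 + 63504}} = \frac{40512}{-69623 + 19 \sqrt{63865}}$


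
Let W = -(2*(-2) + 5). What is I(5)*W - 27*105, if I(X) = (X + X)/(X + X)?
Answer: -2836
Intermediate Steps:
I(X) = 1 (I(X) = (2*X)/((2*X)) = (2*X)*(1/(2*X)) = 1)
W = -1 (W = -(-4 + 5) = -1*1 = -1)
I(5)*W - 27*105 = 1*(-1) - 27*105 = -1 - 2835 = -2836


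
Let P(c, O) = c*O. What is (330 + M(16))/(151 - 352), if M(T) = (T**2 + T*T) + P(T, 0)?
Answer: -842/201 ≈ -4.1891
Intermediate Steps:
P(c, O) = O*c
M(T) = 2*T**2 (M(T) = (T**2 + T*T) + 0*T = (T**2 + T**2) + 0 = 2*T**2 + 0 = 2*T**2)
(330 + M(16))/(151 - 352) = (330 + 2*16**2)/(151 - 352) = (330 + 2*256)/(-201) = (330 + 512)*(-1/201) = 842*(-1/201) = -842/201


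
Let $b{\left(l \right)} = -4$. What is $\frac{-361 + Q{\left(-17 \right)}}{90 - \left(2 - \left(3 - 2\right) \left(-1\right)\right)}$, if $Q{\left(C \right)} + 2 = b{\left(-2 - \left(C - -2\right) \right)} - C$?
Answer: $- \frac{350}{87} \approx -4.023$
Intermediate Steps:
$Q{\left(C \right)} = -6 - C$ ($Q{\left(C \right)} = -2 - \left(4 + C\right) = -6 - C$)
$\frac{-361 + Q{\left(-17 \right)}}{90 - \left(2 - \left(3 - 2\right) \left(-1\right)\right)} = \frac{-361 - -11}{90 - \left(2 - \left(3 - 2\right) \left(-1\right)\right)} = \frac{-361 + \left(-6 + 17\right)}{90 - \left(2 - \left(3 - 2\right) \left(-1\right)\right)} = \frac{-361 + 11}{90 + \left(1 \left(-1\right) - 2\right)} = - \frac{350}{90 - 3} = - \frac{350}{87}$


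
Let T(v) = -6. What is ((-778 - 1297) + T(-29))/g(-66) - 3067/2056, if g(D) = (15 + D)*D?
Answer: -7301029/3460248 ≈ -2.1100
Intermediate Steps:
g(D) = D*(15 + D)
((-778 - 1297) + T(-29))/g(-66) - 3067/2056 = ((-778 - 1297) - 6)/((-66*(15 - 66))) - 3067/2056 = (-2075 - 6)/((-66*(-51))) - 3067*1/2056 = -2081/3366 - 3067/2056 = -7301029/3460248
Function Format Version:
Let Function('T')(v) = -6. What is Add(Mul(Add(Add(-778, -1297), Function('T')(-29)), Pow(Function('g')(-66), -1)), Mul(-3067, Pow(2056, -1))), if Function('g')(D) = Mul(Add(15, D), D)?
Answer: Rational(-7301029, 3460248) ≈ -2.1100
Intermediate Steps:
Function('g')(D) = Mul(D, Add(15, D))
Add(Mul(Add(Add(-778, -1297), Function('T')(-29)), Pow(Function('g')(-66), -1)), Mul(-3067, Pow(2056, -1))) = Add(Mul(Add(Add(-778, -1297), -6), Pow(Mul(-66, Add(15, -66)), -1)), Mul(-3067, Pow(2056, -1))) = Add(Mul(Add(-2075, -6), Pow(Mul(-66, -51), -1)), Mul(-3067, Rational(1, 2056))) = Add(Mul(-2081, Pow(3366, -1)), Rational(-3067, 2056)) = Add(Mul(-2081, Rational(1, 3366)), Rational(-3067, 2056)) = Add(Rational(-2081, 3366), Rational(-3067, 2056)) = Rational(-7301029, 3460248)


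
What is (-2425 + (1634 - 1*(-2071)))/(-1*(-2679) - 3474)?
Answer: -256/159 ≈ -1.6101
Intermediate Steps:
(-2425 + (1634 - 1*(-2071)))/(-1*(-2679) - 3474) = (-2425 + (1634 + 2071))/(2679 - 3474) = (-2425 + 3705)/(-795) = 1280*(-1/795) = -256/159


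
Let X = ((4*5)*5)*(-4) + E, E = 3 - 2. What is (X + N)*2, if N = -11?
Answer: -820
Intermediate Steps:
E = 1
X = -399 (X = ((4*5)*5)*(-4) + 1 = (20*5)*(-4) + 1 = 100*(-4) + 1 = -400 + 1 = -399)
(X + N)*2 = (-399 - 11)*2 = -410*2 = -820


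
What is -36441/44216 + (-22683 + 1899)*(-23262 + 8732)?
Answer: 13352857011879/44216 ≈ 3.0199e+8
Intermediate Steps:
-36441/44216 + (-22683 + 1899)*(-23262 + 8732) = -36441*1/44216 - 20784*(-14530) = -36441/44216 + 301991520 = 13352857011879/44216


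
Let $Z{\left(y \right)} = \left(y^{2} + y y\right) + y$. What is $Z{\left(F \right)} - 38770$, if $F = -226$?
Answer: $63156$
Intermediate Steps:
$Z{\left(y \right)} = y + 2 y^{2}$ ($Z{\left(y \right)} = \left(y^{2} + y^{2}\right) + y = 2 y^{2} + y = y + 2 y^{2}$)
$Z{\left(F \right)} - 38770 = - 226 \left(1 + 2 \left(-226\right)\right) - 38770 = - 226 \left(1 - 452\right) - 38770 = \left(-226\right) \left(-451\right) - 38770 = 101926 - 38770 = 63156$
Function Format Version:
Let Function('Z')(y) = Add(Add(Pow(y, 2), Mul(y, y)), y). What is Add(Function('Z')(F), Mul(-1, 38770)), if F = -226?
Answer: 63156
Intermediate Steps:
Function('Z')(y) = Add(y, Mul(2, Pow(y, 2))) (Function('Z')(y) = Add(Add(Pow(y, 2), Pow(y, 2)), y) = Add(Mul(2, Pow(y, 2)), y) = Add(y, Mul(2, Pow(y, 2))))
Add(Function('Z')(F), Mul(-1, 38770)) = Add(Mul(-226, Add(1, Mul(2, -226))), Mul(-1, 38770)) = Add(Mul(-226, Add(1, -452)), -38770) = Add(Mul(-226, -451), -38770) = Add(101926, -38770) = 63156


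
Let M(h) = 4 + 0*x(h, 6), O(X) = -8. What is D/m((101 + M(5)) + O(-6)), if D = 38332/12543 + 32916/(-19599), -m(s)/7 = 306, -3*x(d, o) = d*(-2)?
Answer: -1524340/2371929777 ≈ -0.00064266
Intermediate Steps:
x(d, o) = 2*d/3 (x(d, o) = -d*(-2)/3 = -(-2)*d/3 = 2*d/3)
M(h) = 4 (M(h) = 4 + 0*(2*h/3) = 4 + 0 = 4)
m(s) = -2142 (m(s) = -7*306 = -2142)
D = 3048680/2214687 (D = 38332*(1/12543) + 32916*(-1/19599) = 1036/339 - 10972/6533 = 3048680/2214687 ≈ 1.3766)
D/m((101 + M(5)) + O(-6)) = (3048680/2214687)/(-2142) = (3048680/2214687)*(-1/2142) = -1524340/2371929777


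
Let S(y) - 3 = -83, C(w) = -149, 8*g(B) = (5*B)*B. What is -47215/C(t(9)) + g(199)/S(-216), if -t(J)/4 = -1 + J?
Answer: 142971/19072 ≈ 7.4964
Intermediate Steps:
g(B) = 5*B**2/8 (g(B) = ((5*B)*B)/8 = (5*B**2)/8 = 5*B**2/8)
t(J) = 4 - 4*J (t(J) = -4*(-1 + J) = 4 - 4*J)
S(y) = -80 (S(y) = 3 - 83 = -80)
-47215/C(t(9)) + g(199)/S(-216) = -47215/(-149) + ((5/8)*199**2)/(-80) = -47215*(-1/149) + ((5/8)*39601)*(-1/80) = 47215/149 + (198005/8)*(-1/80) = 47215/149 - 39601/128 = 142971/19072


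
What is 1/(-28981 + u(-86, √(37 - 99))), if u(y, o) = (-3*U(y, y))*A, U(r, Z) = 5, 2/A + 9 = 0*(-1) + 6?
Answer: -1/28971 ≈ -3.4517e-5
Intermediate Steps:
A = -⅔ (A = 2/(-9 + (0*(-1) + 6)) = 2/(-9 + (0 + 6)) = 2/(-9 + 6) = 2/(-3) = 2*(-⅓) = -⅔ ≈ -0.66667)
u(y, o) = 10 (u(y, o) = -3*5*(-⅔) = -15*(-⅔) = 10)
1/(-28981 + u(-86, √(37 - 99))) = 1/(-28981 + 10) = 1/(-28971) = -1/28971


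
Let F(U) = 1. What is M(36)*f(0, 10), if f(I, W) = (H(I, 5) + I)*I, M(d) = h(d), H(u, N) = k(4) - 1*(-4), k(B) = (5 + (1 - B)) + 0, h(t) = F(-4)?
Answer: 0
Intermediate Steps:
h(t) = 1
k(B) = 6 - B (k(B) = (6 - B) + 0 = 6 - B)
H(u, N) = 6 (H(u, N) = (6 - 1*4) - 1*(-4) = (6 - 4) + 4 = 2 + 4 = 6)
M(d) = 1
f(I, W) = I*(6 + I) (f(I, W) = (6 + I)*I = I*(6 + I))
M(36)*f(0, 10) = 1*(0*(6 + 0)) = 1*(0*6) = 1*0 = 0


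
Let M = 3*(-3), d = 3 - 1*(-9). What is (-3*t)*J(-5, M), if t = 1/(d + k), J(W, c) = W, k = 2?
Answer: 15/14 ≈ 1.0714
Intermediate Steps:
d = 12 (d = 3 + 9 = 12)
M = -9
t = 1/14 (t = 1/(12 + 2) = 1/14 ≈ 0.071429)
(-3*t)*J(-5, M) = -3*1/14*(-5) = -3/14*(-5) = 15/14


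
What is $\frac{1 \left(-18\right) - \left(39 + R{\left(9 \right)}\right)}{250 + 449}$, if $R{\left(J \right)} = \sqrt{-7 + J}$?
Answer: $- \frac{19}{233} - \frac{\sqrt{2}}{699} \approx -0.083568$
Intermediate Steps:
$\frac{1 \left(-18\right) - \left(39 + R{\left(9 \right)}\right)}{250 + 449} = \frac{1 \left(-18\right) - \left(39 + \sqrt{-7 + 9}\right)}{250 + 449} = \frac{-18 - \left(39 + \sqrt{2}\right)}{699} = \left(-57 - \sqrt{2}\right) \frac{1}{699} = - \frac{19}{233} - \frac{\sqrt{2}}{699}$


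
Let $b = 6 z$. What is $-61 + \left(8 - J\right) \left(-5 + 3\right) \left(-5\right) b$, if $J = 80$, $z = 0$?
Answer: $-61$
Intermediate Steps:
$b = 0$ ($b = 6 \cdot 0 = 0$)
$-61 + \left(8 - J\right) \left(-5 + 3\right) \left(-5\right) b = -61 + \left(8 - 80\right) \left(-5 + 3\right) \left(-5\right) 0 = -61 + \left(8 - 80\right) \left(-2\right) \left(-5\right) 0 = -61 - 72 \cdot 10 \cdot 0 = -61 - 0 = -61 + 0 = -61$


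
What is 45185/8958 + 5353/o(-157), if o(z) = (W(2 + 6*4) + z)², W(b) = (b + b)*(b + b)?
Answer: 97724163613/19370806074 ≈ 5.0449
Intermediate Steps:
W(b) = 4*b² (W(b) = (2*b)*(2*b) = 4*b²)
o(z) = (2704 + z)² (o(z) = (4*(2 + 6*4)² + z)² = (4*(2 + 24)² + z)² = (4*26² + z)² = (4*676 + z)² = (2704 + z)²)
45185/8958 + 5353/o(-157) = 45185/8958 + 5353/((2704 - 157)²) = 45185*(1/8958) + 5353/(2547²) = 45185/8958 + 5353/6487209 = 97724163613/19370806074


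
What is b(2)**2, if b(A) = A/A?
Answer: 1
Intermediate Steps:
b(A) = 1
b(2)**2 = 1**2 = 1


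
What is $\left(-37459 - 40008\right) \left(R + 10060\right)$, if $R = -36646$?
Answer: $2059537662$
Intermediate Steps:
$\left(-37459 - 40008\right) \left(R + 10060\right) = \left(-37459 - 40008\right) \left(-36646 + 10060\right) = \left(-77467\right) \left(-26586\right) = 2059537662$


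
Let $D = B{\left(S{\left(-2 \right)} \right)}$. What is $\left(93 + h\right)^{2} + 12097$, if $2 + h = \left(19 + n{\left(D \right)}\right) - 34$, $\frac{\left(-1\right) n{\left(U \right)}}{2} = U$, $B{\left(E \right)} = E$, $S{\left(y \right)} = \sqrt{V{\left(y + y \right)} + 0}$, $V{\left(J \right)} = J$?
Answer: $17857 - 608 i \approx 17857.0 - 608.0 i$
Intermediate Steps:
$S{\left(y \right)} = \sqrt{2} \sqrt{y}$ ($S{\left(y \right)} = \sqrt{\left(y + y\right) + 0} = \sqrt{2 y + 0} = \sqrt{2 y} = \sqrt{2} \sqrt{y}$)
$D = 2 i$ ($D = \sqrt{2} \sqrt{-2} = \sqrt{2} i \sqrt{2} = 2 i \approx 2.0 i$)
$n{\left(U \right)} = - 2 U$
$h = -17 - 4 i$ ($h = -2 - \left(15 + 2 \cdot 2 i\right) = -2 - \left(15 + 4 i\right) = -17 - 4 i \approx -17.0 - 4.0 i$)
$\left(93 + h\right)^{2} + 12097 = \left(93 - \left(17 + 4 i\right)\right)^{2} + 12097 = \left(76 - 4 i\right)^{2} + 12097 = 12097 + \left(76 - 4 i\right)^{2}$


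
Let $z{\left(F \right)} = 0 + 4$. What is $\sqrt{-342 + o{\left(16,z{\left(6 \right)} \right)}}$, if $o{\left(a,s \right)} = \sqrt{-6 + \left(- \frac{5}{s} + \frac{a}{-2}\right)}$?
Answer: $\frac{\sqrt{-1368 + 2 i \sqrt{61}}}{2} \approx 0.10558 + 18.494 i$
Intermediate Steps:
$z{\left(F \right)} = 4$
$o{\left(a,s \right)} = \sqrt{-6 - \frac{5}{s} - \frac{a}{2}}$ ($o{\left(a,s \right)} = \sqrt{-6 + \left(- \frac{5}{s} + a \left(- \frac{1}{2}\right)\right)} = \sqrt{-6 - \left(\frac{a}{2} + \frac{5}{s}\right)} = \sqrt{-6 - \frac{5}{s} - \frac{a}{2}}$)
$\sqrt{-342 + o{\left(16,z{\left(6 \right)} \right)}} = \sqrt{-342 + \frac{\sqrt{-24 - \frac{20}{4} - 32}}{2}} = \sqrt{-342 + \frac{\sqrt{-24 - 5 - 32}}{2}} = \sqrt{-342 + \frac{\sqrt{-61}}{2}} = \sqrt{-342 + \frac{i \sqrt{61}}{2}}$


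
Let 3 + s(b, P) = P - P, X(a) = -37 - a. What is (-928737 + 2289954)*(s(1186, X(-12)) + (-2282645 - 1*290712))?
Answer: -3502901379120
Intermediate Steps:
s(b, P) = -3 (s(b, P) = -3 + (P - P) = -3 + 0 = -3)
(-928737 + 2289954)*(s(1186, X(-12)) + (-2282645 - 1*290712)) = (-928737 + 2289954)*(-3 + (-2282645 - 1*290712)) = 1361217*(-3 + (-2282645 - 290712)) = 1361217*(-3 - 2573357) = 1361217*(-2573360) = -3502901379120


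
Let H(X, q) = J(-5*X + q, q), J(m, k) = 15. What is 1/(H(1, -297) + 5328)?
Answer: 1/5343 ≈ 0.00018716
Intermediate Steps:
H(X, q) = 15
1/(H(1, -297) + 5328) = 1/(15 + 5328) = 1/5343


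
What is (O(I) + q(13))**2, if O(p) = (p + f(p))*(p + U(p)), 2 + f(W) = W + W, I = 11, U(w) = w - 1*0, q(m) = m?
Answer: 483025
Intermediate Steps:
U(w) = w (U(w) = w + 0 = w)
f(W) = -2 + 2*W (f(W) = -2 + (W + W) = -2 + 2*W)
O(p) = 2*p*(-2 + 3*p) (O(p) = (p + (-2 + 2*p))*(p + p) = (-2 + 3*p)*(2*p) = 2*p*(-2 + 3*p))
(O(I) + q(13))**2 = (2*11*(-2 + 3*11) + 13)**2 = (2*11*(-2 + 33) + 13)**2 = (2*11*31 + 13)**2 = (682 + 13)**2 = 695**2 = 483025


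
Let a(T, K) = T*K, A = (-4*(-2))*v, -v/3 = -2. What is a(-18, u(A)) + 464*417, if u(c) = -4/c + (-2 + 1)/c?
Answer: 1547919/8 ≈ 1.9349e+5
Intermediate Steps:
v = 6 (v = -3*(-2) = 6)
A = 48 (A = -4*(-2)*6 = 8*6 = 48)
u(c) = -5/c (u(c) = -4/c - 1/c = -5/c)
a(T, K) = K*T
a(-18, u(A)) + 464*417 = -5/48*(-18) + 464*417 = -5*1/48*(-18) + 193488 = -5/48*(-18) + 193488 = 15/8 + 193488 = 1547919/8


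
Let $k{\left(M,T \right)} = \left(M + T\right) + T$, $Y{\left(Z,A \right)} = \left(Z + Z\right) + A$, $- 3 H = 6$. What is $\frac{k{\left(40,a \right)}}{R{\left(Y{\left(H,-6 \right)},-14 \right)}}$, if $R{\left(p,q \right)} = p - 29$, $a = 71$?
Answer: $- \frac{14}{3} \approx -4.6667$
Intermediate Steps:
$H = -2$ ($H = \left(- \frac{1}{3}\right) 6 = -2$)
$Y{\left(Z,A \right)} = A + 2 Z$ ($Y{\left(Z,A \right)} = 2 Z + A = A + 2 Z$)
$k{\left(M,T \right)} = M + 2 T$
$R{\left(p,q \right)} = -29 + p$
$\frac{k{\left(40,a \right)}}{R{\left(Y{\left(H,-6 \right)},-14 \right)}} = \frac{40 + 2 \cdot 71}{-29 + \left(-6 + 2 \left(-2\right)\right)} = \frac{40 + 142}{-29 - 10} = \frac{182}{-29 - 10} = \frac{182}{-39} = 182 \left(- \frac{1}{39}\right) = - \frac{14}{3}$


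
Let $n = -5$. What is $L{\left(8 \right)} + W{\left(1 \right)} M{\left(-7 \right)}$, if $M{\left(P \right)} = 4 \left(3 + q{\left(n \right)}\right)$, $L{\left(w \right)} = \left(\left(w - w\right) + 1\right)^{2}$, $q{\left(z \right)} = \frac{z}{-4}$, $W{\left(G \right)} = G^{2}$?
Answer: $18$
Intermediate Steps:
$q{\left(z \right)} = - \frac{z}{4}$ ($q{\left(z \right)} = z \left(- \frac{1}{4}\right) = - \frac{z}{4}$)
$L{\left(w \right)} = 1$ ($L{\left(w \right)} = \left(0 + 1\right)^{2} = 1^{2} = 1$)
$M{\left(P \right)} = 17$ ($M{\left(P \right)} = 4 \left(3 - - \frac{5}{4}\right) = 4 \left(3 + \frac{5}{4}\right) = 4 \cdot \frac{17}{4} = 17$)
$L{\left(8 \right)} + W{\left(1 \right)} M{\left(-7 \right)} = 1 + 1^{2} \cdot 17 = 1 + 1 \cdot 17 = 1 + 17 = 18$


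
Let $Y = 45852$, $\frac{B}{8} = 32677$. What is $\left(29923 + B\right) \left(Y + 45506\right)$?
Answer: $26616148362$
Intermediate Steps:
$B = 261416$ ($B = 8 \cdot 32677 = 261416$)
$\left(29923 + B\right) \left(Y + 45506\right) = \left(29923 + 261416\right) \left(45852 + 45506\right) = 291339 \cdot 91358 = 26616148362$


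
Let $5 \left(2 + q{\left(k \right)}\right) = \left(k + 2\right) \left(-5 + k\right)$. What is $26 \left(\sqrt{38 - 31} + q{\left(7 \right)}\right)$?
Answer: $\frac{208}{5} + 26 \sqrt{7} \approx 110.39$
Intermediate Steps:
$q{\left(k \right)} = -2 + \frac{\left(-5 + k\right) \left(2 + k\right)}{5}$ ($q{\left(k \right)} = -2 + \frac{\left(k + 2\right) \left(-5 + k\right)}{5} = -2 + \frac{\left(2 + k\right) \left(-5 + k\right)}{5} = -2 + \frac{\left(-5 + k\right) \left(2 + k\right)}{5}$)
$26 \left(\sqrt{38 - 31} + q{\left(7 \right)}\right) = 26 \left(\sqrt{38 - 31} - \left(\frac{41}{5} - \frac{49}{5}\right)\right) = 26 \left(\sqrt{7} - - \frac{8}{5}\right) = 26 \left(\sqrt{7} + \frac{8}{5}\right) = 26 \left(\frac{8}{5} + \sqrt{7}\right) = \frac{208}{5} + 26 \sqrt{7}$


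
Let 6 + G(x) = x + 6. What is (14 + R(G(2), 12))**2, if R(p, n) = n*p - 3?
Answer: 1225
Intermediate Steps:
G(x) = x (G(x) = -6 + (x + 6) = -6 + (6 + x) = x)
R(p, n) = -3 + n*p
(14 + R(G(2), 12))**2 = (14 + (-3 + 12*2))**2 = (14 + (-3 + 24))**2 = (14 + 21)**2 = 35**2 = 1225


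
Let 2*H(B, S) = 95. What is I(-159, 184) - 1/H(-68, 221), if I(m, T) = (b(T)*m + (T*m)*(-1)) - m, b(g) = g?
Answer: 15103/95 ≈ 158.98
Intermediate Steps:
H(B, S) = 95/2 (H(B, S) = (½)*95 = 95/2)
I(m, T) = -m (I(m, T) = (T*m + (T*m)*(-1)) - m = (T*m - T*m) - m = 0 - m = -m)
I(-159, 184) - 1/H(-68, 221) = -1*(-159) - 1/95/2 = 159 - 1*2/95 = 159 - 2/95 = 15103/95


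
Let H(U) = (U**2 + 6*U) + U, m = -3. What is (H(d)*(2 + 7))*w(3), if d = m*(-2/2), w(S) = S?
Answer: 810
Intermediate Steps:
d = 3 (d = -(-6)/2 = -3*(-1) = 3)
H(U) = U**2 + 7*U
(H(d)*(2 + 7))*w(3) = ((3*(7 + 3))*(2 + 7))*3 = ((3*10)*9)*3 = (30*9)*3 = 270*3 = 810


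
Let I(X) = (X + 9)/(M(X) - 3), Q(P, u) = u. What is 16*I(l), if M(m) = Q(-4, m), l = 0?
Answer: -48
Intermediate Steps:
M(m) = m
I(X) = (9 + X)/(-3 + X) (I(X) = (X + 9)/(X - 3) = (9 + X)/(-3 + X))
16*I(l) = 16*((9 + 0)/(-3 + 0)) = 16*(9/(-3)) = 16*(-⅓*9) = 16*(-3) = -48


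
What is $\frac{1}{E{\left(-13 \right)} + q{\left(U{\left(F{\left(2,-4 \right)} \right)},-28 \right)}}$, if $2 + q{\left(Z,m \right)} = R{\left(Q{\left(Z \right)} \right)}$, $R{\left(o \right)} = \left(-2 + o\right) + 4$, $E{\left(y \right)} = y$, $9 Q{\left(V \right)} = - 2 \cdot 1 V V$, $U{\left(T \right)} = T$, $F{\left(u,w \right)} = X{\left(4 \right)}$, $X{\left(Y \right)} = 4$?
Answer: $- \frac{9}{149} \approx -0.060403$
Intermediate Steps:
$F{\left(u,w \right)} = 4$
$Q{\left(V \right)} = - \frac{2 V^{2}}{9}$ ($Q{\left(V \right)} = \frac{- 2 \cdot 1 V V}{9} = \frac{- 2 V V}{9} = \frac{\left(-2\right) V^{2}}{9} = - \frac{2 V^{2}}{9}$)
$R{\left(o \right)} = 2 + o$
$q{\left(Z,m \right)} = - \frac{2 Z^{2}}{9}$ ($q{\left(Z,m \right)} = -2 - \left(-2 + \frac{2 Z^{2}}{9}\right) = - \frac{2 Z^{2}}{9}$)
$\frac{1}{E{\left(-13 \right)} + q{\left(U{\left(F{\left(2,-4 \right)} \right)},-28 \right)}} = \frac{1}{-13 - \frac{2 \cdot 4^{2}}{9}} = \frac{1}{-13 - \frac{32}{9}} = \frac{1}{- \frac{149}{9}} = - \frac{9}{149}$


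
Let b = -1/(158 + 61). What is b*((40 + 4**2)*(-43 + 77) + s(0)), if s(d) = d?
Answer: -1904/219 ≈ -8.6941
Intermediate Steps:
b = -1/219 ≈ -0.0045662
b*((40 + 4**2)*(-43 + 77) + s(0)) = -((40 + 4**2)*(-43 + 77) + 0)/219 = -((40 + 16)*34 + 0)/219 = -(56*34 + 0)/219 = -(1904 + 0)/219 = -1/219*1904 = -1904/219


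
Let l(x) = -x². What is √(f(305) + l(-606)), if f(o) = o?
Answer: I*√366931 ≈ 605.75*I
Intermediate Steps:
√(f(305) + l(-606)) = √(305 - 1*(-606)²) = √(305 - 1*367236) = √(305 - 367236) = √(-366931) = I*√366931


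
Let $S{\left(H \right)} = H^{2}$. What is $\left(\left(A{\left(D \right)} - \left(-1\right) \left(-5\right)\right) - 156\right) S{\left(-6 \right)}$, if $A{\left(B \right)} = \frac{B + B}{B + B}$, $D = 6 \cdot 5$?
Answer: $-5760$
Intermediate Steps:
$D = 30$
$A{\left(B \right)} = 1$ ($A{\left(B \right)} = \frac{2 B}{2 B} = 2 B \frac{1}{2 B} = 1$)
$\left(\left(A{\left(D \right)} - \left(-1\right) \left(-5\right)\right) - 156\right) S{\left(-6 \right)} = \left(\left(1 - \left(-1\right) \left(-5\right)\right) - 156\right) \left(-6\right)^{2} = \left(\left(1 - 5\right) - 156\right) 36 = \left(-4 - 156\right) 36 = \left(-160\right) 36 = -5760$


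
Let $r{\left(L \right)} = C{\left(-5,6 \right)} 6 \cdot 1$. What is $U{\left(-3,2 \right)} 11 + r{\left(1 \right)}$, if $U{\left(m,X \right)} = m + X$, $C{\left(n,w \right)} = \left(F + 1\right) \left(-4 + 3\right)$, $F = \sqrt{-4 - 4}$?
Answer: $-17 - 12 i \sqrt{2} \approx -17.0 - 16.971 i$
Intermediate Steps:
$F = 2 i \sqrt{2}$ ($F = \sqrt{-8} = 2 i \sqrt{2} \approx 2.8284 i$)
$C{\left(n,w \right)} = -1 - 2 i \sqrt{2}$ ($C{\left(n,w \right)} = \left(2 i \sqrt{2} + 1\right) \left(-4 + 3\right) = \left(1 + 2 i \sqrt{2}\right) \left(-1\right) = -1 - 2 i \sqrt{2}$)
$r{\left(L \right)} = -6 - 12 i \sqrt{2}$ ($r{\left(L \right)} = \left(-1 - 2 i \sqrt{2}\right) 6 \cdot 1 = \left(-6 - 12 i \sqrt{2}\right) 1 = -6 - 12 i \sqrt{2}$)
$U{\left(m,X \right)} = X + m$
$U{\left(-3,2 \right)} 11 + r{\left(1 \right)} = \left(2 - 3\right) 11 - \left(6 + 12 i \sqrt{2}\right) = \left(-1\right) 11 - \left(6 + 12 i \sqrt{2}\right) = -11 - \left(6 + 12 i \sqrt{2}\right) = -17 - 12 i \sqrt{2}$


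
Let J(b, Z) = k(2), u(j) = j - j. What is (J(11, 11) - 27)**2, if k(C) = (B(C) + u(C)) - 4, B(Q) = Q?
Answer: 841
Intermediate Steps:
u(j) = 0
k(C) = -4 + C (k(C) = (C + 0) - 4 = C - 4 = -4 + C)
J(b, Z) = -2 (J(b, Z) = -4 + 2 = -2)
(J(11, 11) - 27)**2 = (-2 - 27)**2 = (-29)**2 = 841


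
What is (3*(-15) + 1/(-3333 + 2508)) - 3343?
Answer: -2795101/825 ≈ -3388.0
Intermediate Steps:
(3*(-15) + 1/(-3333 + 2508)) - 3343 = (-45 + 1/(-825)) - 3343 = (-45 - 1/825) - 3343 = -37126/825 - 3343 = -2795101/825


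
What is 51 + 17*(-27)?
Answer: -408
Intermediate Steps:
51 + 17*(-27) = 51 - 459 = -408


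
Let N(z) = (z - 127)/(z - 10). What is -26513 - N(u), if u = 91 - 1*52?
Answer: -768789/29 ≈ -26510.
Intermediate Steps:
u = 39 (u = 91 - 52 = 39)
N(z) = (-127 + z)/(-10 + z)
-26513 - N(u) = -26513 - (-127 + 39)/(-10 + 39) = -26513 - (-88)/29 = -26513 - 1*(-88/29) = -26513 + 88/29 = -768789/29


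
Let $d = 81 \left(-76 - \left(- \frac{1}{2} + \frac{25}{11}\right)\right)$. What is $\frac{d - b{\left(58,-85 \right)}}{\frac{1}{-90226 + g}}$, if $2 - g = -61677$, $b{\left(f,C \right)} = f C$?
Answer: $\frac{860149657}{22} \approx 3.9098 \cdot 10^{7}$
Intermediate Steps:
$b{\left(f,C \right)} = C f$
$g = 61679$ ($g = 2 - -61677 = 2 + 61677 = 61679$)
$d = - \frac{138591}{22}$ ($d = 81 \left(-76 - \frac{39}{22}\right) = 81 \left(- \frac{1711}{22}\right) = - \frac{138591}{22} \approx -6299.6$)
$\frac{d - b{\left(58,-85 \right)}}{\frac{1}{-90226 + g}} = \frac{- \frac{138591}{22} - \left(-85\right) 58}{\frac{1}{-90226 + 61679}} = \frac{- \frac{138591}{22} - -4930}{\frac{1}{-28547}} = \frac{- \frac{138591}{22} + 4930}{- \frac{1}{28547}} = \left(- \frac{30131}{22}\right) \left(-28547\right) = \frac{860149657}{22}$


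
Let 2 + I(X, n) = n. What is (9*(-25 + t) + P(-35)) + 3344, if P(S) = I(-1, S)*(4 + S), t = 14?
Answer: 4392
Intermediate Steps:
I(X, n) = -2 + n
P(S) = (-2 + S)*(4 + S)
(9*(-25 + t) + P(-35)) + 3344 = (9*(-25 + 14) + (-2 - 35)*(4 - 35)) + 3344 = (9*(-11) - 37*(-31)) + 3344 = (-99 + 1147) + 3344 = 1048 + 3344 = 4392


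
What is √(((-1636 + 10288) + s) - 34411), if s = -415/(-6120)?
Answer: I*√1071983722/204 ≈ 160.5*I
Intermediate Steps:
s = 83/1224 (s = -415*(-1/6120) = 83/1224 ≈ 0.067810)
√(((-1636 + 10288) + s) - 34411) = √(((-1636 + 10288) + 83/1224) - 34411) = √((8652 + 83/1224) - 34411) = √(10590131/1224 - 34411) = √(-31528933/1224) = I*√1071983722/204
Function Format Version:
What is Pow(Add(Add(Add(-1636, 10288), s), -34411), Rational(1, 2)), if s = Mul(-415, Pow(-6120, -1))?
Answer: Mul(Rational(1, 204), I, Pow(1071983722, Rational(1, 2))) ≈ Mul(160.50, I)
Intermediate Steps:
s = Rational(83, 1224) (s = Mul(-415, Rational(-1, 6120)) = Rational(83, 1224) ≈ 0.067810)
Pow(Add(Add(Add(-1636, 10288), s), -34411), Rational(1, 2)) = Pow(Add(Add(Add(-1636, 10288), Rational(83, 1224)), -34411), Rational(1, 2)) = Pow(Add(Add(8652, Rational(83, 1224)), -34411), Rational(1, 2)) = Pow(Add(Rational(10590131, 1224), -34411), Rational(1, 2)) = Pow(Rational(-31528933, 1224), Rational(1, 2)) = Mul(Rational(1, 204), I, Pow(1071983722, Rational(1, 2)))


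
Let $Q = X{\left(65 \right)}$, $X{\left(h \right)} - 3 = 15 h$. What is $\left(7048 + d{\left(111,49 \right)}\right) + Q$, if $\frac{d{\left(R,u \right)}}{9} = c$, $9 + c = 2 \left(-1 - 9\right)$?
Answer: $7765$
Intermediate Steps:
$X{\left(h \right)} = 3 + 15 h$
$c = -29$ ($c = -9 + 2 \left(-1 - 9\right) = -9 + 2 \left(-10\right) = -9 - 20 = -29$)
$d{\left(R,u \right)} = -261$ ($d{\left(R,u \right)} = 9 \left(-29\right) = -261$)
$Q = 978$ ($Q = 3 + 15 \cdot 65 = 3 + 975 = 978$)
$\left(7048 + d{\left(111,49 \right)}\right) + Q = \left(7048 - 261\right) + 978 = 6787 + 978 = 7765$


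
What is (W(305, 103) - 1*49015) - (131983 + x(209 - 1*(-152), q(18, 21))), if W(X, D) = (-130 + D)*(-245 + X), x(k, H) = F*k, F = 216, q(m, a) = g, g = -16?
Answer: -260594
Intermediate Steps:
q(m, a) = -16
x(k, H) = 216*k
W(X, D) = (-245 + X)*(-130 + D)
(W(305, 103) - 1*49015) - (131983 + x(209 - 1*(-152), q(18, 21))) = ((31850 - 245*103 - 130*305 + 103*305) - 1*49015) - (131983 + 216*(209 - 1*(-152))) = ((31850 - 25235 - 39650 + 31415) - 49015) - (131983 + 216*(209 + 152)) = (-1620 - 49015) - (131983 + 216*361) = -50635 - (131983 + 77976) = -50635 - 1*209959 = -50635 - 209959 = -260594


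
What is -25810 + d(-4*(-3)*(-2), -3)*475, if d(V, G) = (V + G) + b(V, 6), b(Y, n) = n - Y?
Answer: -24385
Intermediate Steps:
d(V, G) = 6 + G (d(V, G) = (V + G) + (6 - V) = (G + V) + (6 - V) = 6 + G)
-25810 + d(-4*(-3)*(-2), -3)*475 = -25810 + (6 - 3)*475 = -25810 + 3*475 = -25810 + 1425 = -24385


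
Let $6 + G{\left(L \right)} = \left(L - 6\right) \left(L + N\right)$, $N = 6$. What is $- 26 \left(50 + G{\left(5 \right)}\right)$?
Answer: $-858$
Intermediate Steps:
$G{\left(L \right)} = -6 + \left(-6 + L\right) \left(6 + L\right)$ ($G{\left(L \right)} = -6 + \left(L - 6\right) \left(L + 6\right) = -6 + \left(-6 + L\right) \left(6 + L\right)$)
$- 26 \left(50 + G{\left(5 \right)}\right) = - 26 \left(50 - \left(42 - 5^{2}\right)\right) = - 26 \left(50 + \left(-42 + 25\right)\right) = - 26 \left(50 - 17\right) = \left(-26\right) 33 = -858$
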